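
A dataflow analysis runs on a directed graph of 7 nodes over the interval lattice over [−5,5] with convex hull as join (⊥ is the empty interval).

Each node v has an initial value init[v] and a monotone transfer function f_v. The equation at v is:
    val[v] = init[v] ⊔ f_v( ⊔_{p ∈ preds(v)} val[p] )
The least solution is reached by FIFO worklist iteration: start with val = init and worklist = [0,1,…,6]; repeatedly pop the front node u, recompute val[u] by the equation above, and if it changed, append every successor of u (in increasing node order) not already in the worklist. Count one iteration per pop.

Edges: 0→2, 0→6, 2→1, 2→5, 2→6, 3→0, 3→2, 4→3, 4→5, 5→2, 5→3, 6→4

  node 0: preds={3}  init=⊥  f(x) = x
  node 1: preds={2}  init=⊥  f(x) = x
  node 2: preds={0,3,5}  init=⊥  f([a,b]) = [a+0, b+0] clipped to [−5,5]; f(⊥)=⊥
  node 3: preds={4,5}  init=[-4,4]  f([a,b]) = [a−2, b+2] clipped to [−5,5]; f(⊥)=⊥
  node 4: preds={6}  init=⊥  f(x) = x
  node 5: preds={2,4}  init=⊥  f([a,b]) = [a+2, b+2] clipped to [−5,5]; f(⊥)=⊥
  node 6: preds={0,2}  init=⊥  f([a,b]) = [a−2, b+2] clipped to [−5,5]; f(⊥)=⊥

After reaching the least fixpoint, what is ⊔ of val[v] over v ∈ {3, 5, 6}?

[-5,5]

Trace (23 dequeues):
  [1] u=0 | in [-4,4] | out [-4,4] | prev ⊥ | push {}
  [2] u=1 | in ⊥ | out ⊥ | ==
  [3] u=2 | in [-4,4] | out [-4,4] | prev ⊥ | push {1}
  [4] u=3 | in ⊥ | out [-4,4] | ==
  [5] u=4 | in ⊥ | out ⊥ | ==
  [6] u=5 | in [-4,4] | out [-2,5] | prev ⊥ | push {2,3}
  [7] u=6 | in [-4,4] | out [-5,5] | prev ⊥ | push {4}
  [8] u=1 | in [-4,4] | out [-4,4] | prev ⊥ | push {}
  [9] u=2 | in [-4,5] | out [-4,5] | prev [-4,4] | push {1,5,6}
  [10] u=3 | in [-2,5] | out [-4,5] | prev [-4,4] | push {0,2}
  [11] u=4 | in [-5,5] | out [-5,5] | prev ⊥ | push {3}
  [12] u=1 | in [-4,5] | out [-4,5] | prev [-4,4] | push {}
  [13] u=5 | in [-5,5] | out [-3,5] | prev [-2,5] | push {}
  [14] u=6 | in [-4,5] | out [-5,5] | ==
  [15] u=0 | in [-4,5] | out [-4,5] | prev [-4,4] | push {6}
  [16] u=2 | in [-4,5] | out [-4,5] | ==
  [17] u=3 | in [-5,5] | out [-5,5] | prev [-4,5] | push {0,2}
  [18] u=6 | in [-4,5] | out [-5,5] | ==
  [19] u=0 | in [-5,5] | out [-5,5] | prev [-4,5] | push {6}
  [20] u=2 | in [-5,5] | out [-5,5] | prev [-4,5] | push {1,5}
  [21] u=6 | in [-5,5] | out [-5,5] | ==
  [22] u=1 | in [-5,5] | out [-5,5] | prev [-4,5] | push {}
  [23] u=5 | in [-5,5] | out [-3,5] | ==

Converged values:
  [0] [-5,5]
  [1] [-5,5]
  [2] [-5,5]
  [3] [-5,5]
  [4] [-5,5]
  [5] [-3,5]
  [6] [-5,5]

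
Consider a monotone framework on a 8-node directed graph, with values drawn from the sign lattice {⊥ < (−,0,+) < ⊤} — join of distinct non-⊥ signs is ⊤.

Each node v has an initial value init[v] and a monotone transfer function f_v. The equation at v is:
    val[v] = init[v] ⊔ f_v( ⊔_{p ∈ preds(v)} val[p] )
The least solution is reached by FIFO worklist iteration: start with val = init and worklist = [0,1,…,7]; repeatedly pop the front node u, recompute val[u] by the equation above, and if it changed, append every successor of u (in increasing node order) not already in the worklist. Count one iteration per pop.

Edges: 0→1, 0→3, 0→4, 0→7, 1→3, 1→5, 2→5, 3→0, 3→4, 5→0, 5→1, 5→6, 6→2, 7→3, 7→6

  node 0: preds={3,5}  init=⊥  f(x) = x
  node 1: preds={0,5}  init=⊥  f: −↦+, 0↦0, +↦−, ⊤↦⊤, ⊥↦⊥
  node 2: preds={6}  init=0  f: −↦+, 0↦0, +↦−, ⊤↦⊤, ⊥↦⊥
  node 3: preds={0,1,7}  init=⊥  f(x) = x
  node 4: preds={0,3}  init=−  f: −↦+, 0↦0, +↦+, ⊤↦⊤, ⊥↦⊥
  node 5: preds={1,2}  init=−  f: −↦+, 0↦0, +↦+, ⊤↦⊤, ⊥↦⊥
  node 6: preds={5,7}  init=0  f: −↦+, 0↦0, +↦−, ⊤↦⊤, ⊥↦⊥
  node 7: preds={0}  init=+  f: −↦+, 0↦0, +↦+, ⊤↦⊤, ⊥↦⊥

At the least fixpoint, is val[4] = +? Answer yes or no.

Iteration log — 17 steps:
  step 1. node 0  ⊔preds=−  new=−  old=⊥  +wl: 
  step 2. node 1  ⊔preds=−  new=+  old=⊥  +wl: 
  step 3. node 2  ⊔preds=0  new=0  stable
  step 4. node 3  ⊔preds=⊤  new=⊤  old=⊥  +wl: 0
  step 5. node 4  ⊔preds=⊤  new=⊤  old=−  +wl: 
  step 6. node 5  ⊔preds=⊤  new=⊤  old=−  +wl: 1
  step 7. node 6  ⊔preds=⊤  new=⊤  old=0  +wl: 2
  step 8. node 7  ⊔preds=−  new=+  stable
  step 9. node 0  ⊔preds=⊤  new=⊤  old=−  +wl: 3,4,7
  step 10. node 1  ⊔preds=⊤  new=⊤  old=+  +wl: 5
  step 11. node 2  ⊔preds=⊤  new=⊤  old=0  +wl: 
  step 12. node 3  ⊔preds=⊤  new=⊤  stable
  step 13. node 4  ⊔preds=⊤  new=⊤  stable
  step 14. node 7  ⊔preds=⊤  new=⊤  old=+  +wl: 3,6
  step 15. node 5  ⊔preds=⊤  new=⊤  stable
  step 16. node 3  ⊔preds=⊤  new=⊤  stable
  step 17. node 6  ⊔preds=⊤  new=⊤  stable

Least fixpoint reached:
  node 0: ⊤
  node 1: ⊤
  node 2: ⊤
  node 3: ⊤
  node 4: ⊤
  node 5: ⊤
  node 6: ⊤
  node 7: ⊤

no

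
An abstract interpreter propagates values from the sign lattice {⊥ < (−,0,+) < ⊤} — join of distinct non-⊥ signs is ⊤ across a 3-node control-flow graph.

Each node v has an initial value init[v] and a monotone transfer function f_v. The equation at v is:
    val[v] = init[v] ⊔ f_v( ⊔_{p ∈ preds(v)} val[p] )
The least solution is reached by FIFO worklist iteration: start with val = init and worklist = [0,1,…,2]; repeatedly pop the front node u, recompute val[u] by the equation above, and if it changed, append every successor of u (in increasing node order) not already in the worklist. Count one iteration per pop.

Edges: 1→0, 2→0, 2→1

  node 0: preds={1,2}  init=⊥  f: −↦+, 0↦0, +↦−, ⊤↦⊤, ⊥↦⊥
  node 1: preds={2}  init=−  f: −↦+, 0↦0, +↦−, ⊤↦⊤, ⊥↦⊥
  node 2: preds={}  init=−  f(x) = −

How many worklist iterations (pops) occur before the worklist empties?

4

Iteration log — 4 steps:
  step 1. node 0  ⊔preds=−  new=+  old=⊥  +wl: 
  step 2. node 1  ⊔preds=−  new=⊤  old=−  +wl: 0
  step 3. node 2  ⊔preds=⊥  new=−  stable
  step 4. node 0  ⊔preds=⊤  new=⊤  old=+  +wl: 

Least fixpoint reached:
  node 0: ⊤
  node 1: ⊤
  node 2: −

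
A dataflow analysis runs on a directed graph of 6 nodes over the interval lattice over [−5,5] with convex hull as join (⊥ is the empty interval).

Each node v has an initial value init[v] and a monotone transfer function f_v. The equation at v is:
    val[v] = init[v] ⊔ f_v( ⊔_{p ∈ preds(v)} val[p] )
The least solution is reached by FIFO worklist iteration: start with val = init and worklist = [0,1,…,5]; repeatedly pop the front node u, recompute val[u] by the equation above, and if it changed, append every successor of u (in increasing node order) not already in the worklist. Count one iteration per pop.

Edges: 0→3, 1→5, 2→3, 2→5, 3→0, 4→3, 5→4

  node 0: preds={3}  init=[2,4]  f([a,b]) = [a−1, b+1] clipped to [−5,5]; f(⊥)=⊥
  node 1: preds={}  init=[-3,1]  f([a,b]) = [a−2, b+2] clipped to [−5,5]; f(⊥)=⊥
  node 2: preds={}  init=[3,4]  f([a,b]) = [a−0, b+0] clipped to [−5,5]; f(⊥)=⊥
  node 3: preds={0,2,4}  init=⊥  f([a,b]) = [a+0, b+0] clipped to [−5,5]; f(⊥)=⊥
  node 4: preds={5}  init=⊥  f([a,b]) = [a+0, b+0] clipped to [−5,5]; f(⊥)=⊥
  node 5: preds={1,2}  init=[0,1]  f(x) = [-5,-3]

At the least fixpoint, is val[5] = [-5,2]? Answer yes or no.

no

Iteration log — 13 steps:
  step 1. node 0  ⊔preds=⊥  new=[2,4]  stable
  step 2. node 1  ⊔preds=⊥  new=[-3,1]  stable
  step 3. node 2  ⊔preds=⊥  new=[3,4]  stable
  step 4. node 3  ⊔preds=[2,4]  new=[2,4]  old=⊥  +wl: 0
  step 5. node 4  ⊔preds=[0,1]  new=[0,1]  old=⊥  +wl: 3
  step 6. node 5  ⊔preds=[-3,4]  new=[-5,1]  old=[0,1]  +wl: 4
  step 7. node 0  ⊔preds=[2,4]  new=[1,5]  old=[2,4]  +wl: 
  step 8. node 3  ⊔preds=[0,5]  new=[0,5]  old=[2,4]  +wl: 0
  step 9. node 4  ⊔preds=[-5,1]  new=[-5,1]  old=[0,1]  +wl: 3
  step 10. node 0  ⊔preds=[0,5]  new=[-1,5]  old=[1,5]  +wl: 
  step 11. node 3  ⊔preds=[-5,5]  new=[-5,5]  old=[0,5]  +wl: 0
  step 12. node 0  ⊔preds=[-5,5]  new=[-5,5]  old=[-1,5]  +wl: 3
  step 13. node 3  ⊔preds=[-5,5]  new=[-5,5]  stable

Least fixpoint reached:
  node 0: [-5,5]
  node 1: [-3,1]
  node 2: [3,4]
  node 3: [-5,5]
  node 4: [-5,1]
  node 5: [-5,1]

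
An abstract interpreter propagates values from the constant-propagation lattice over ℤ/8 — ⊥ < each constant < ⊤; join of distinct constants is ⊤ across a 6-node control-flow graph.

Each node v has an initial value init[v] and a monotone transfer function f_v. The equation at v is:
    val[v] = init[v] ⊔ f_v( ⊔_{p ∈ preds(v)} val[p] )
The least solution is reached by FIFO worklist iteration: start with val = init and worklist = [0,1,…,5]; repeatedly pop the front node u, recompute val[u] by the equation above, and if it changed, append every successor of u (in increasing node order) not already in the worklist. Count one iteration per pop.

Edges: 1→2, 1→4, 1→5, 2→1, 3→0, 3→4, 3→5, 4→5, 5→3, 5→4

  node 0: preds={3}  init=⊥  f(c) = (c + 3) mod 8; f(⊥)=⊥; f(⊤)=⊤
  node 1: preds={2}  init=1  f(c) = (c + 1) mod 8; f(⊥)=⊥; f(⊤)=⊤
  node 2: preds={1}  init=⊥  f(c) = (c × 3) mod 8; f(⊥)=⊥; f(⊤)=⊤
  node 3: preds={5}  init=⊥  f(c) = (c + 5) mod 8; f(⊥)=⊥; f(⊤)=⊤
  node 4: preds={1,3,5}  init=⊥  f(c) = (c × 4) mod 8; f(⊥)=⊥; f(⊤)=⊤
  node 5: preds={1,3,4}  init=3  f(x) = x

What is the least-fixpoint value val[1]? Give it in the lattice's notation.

⊤

Trace (14 dequeues):
  [1] u=0 | in ⊥ | out ⊥ | ==
  [2] u=1 | in ⊥ | out 1 | ==
  [3] u=2 | in 1 | out 3 | prev ⊥ | push {1}
  [4] u=3 | in 3 | out 0 | prev ⊥ | push {0}
  [5] u=4 | in ⊤ | out ⊤ | prev ⊥ | push {}
  [6] u=5 | in ⊤ | out ⊤ | prev 3 | push {3,4}
  [7] u=1 | in 3 | out ⊤ | prev 1 | push {2,5}
  [8] u=0 | in 0 | out 3 | prev ⊥ | push {}
  [9] u=3 | in ⊤ | out ⊤ | prev 0 | push {0}
  [10] u=4 | in ⊤ | out ⊤ | ==
  [11] u=2 | in ⊤ | out ⊤ | prev 3 | push {1}
  [12] u=5 | in ⊤ | out ⊤ | ==
  [13] u=0 | in ⊤ | out ⊤ | prev 3 | push {}
  [14] u=1 | in ⊤ | out ⊤ | ==

Converged values:
  [0] ⊤
  [1] ⊤
  [2] ⊤
  [3] ⊤
  [4] ⊤
  [5] ⊤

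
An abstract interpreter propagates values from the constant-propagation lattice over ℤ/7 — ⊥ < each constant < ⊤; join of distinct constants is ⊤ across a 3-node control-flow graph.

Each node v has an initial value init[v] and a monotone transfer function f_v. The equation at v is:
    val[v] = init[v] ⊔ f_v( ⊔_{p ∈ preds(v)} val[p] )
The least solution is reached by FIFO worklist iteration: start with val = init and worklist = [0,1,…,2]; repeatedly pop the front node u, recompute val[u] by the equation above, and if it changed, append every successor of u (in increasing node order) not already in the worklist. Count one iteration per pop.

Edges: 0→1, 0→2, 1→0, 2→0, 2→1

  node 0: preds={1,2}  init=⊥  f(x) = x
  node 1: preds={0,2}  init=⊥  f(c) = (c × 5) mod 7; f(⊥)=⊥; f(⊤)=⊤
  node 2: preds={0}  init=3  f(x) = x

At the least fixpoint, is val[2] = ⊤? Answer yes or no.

Trace (8 dequeues):
  [1] u=0 | in 3 | out 3 | prev ⊥ | push {}
  [2] u=1 | in 3 | out 1 | prev ⊥ | push {0}
  [3] u=2 | in 3 | out 3 | ==
  [4] u=0 | in ⊤ | out ⊤ | prev 3 | push {1,2}
  [5] u=1 | in ⊤ | out ⊤ | prev 1 | push {0}
  [6] u=2 | in ⊤ | out ⊤ | prev 3 | push {1}
  [7] u=0 | in ⊤ | out ⊤ | ==
  [8] u=1 | in ⊤ | out ⊤ | ==

Converged values:
  [0] ⊤
  [1] ⊤
  [2] ⊤

yes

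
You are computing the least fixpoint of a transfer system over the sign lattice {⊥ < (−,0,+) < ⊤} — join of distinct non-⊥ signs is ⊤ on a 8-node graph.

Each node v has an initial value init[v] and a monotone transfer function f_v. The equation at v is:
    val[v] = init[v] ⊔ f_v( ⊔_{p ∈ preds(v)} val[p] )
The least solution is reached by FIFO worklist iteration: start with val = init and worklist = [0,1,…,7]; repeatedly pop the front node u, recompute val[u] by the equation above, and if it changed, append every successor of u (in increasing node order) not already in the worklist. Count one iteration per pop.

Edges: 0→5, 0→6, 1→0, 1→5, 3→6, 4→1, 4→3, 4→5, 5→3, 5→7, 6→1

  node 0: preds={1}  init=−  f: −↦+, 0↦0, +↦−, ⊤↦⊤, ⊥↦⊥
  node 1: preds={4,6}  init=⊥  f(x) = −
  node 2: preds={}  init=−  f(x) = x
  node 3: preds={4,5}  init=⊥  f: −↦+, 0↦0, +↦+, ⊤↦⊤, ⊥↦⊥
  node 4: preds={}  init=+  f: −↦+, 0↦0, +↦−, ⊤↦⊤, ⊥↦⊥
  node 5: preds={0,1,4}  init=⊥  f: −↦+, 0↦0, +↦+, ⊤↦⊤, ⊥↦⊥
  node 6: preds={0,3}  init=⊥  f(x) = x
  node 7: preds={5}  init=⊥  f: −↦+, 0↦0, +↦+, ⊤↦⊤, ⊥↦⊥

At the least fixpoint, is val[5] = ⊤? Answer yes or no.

yes

Worklist (13 pops):
  #1 pop 0: in=⊥ → − (no change)
  #2 pop 1: in=+ → − (was ⊥); enqueue [0]
  #3 pop 2: in=⊥ → − (no change)
  #4 pop 3: in=+ → + (was ⊥); enqueue []
  #5 pop 4: in=⊥ → + (no change)
  #6 pop 5: in=⊤ → ⊤ (was ⊥); enqueue [3]
  #7 pop 6: in=⊤ → ⊤ (was ⊥); enqueue [1]
  #8 pop 7: in=⊤ → ⊤ (was ⊥); enqueue []
  #9 pop 0: in=− → ⊤ (was −); enqueue [5,6]
  #10 pop 3: in=⊤ → ⊤ (was +); enqueue []
  #11 pop 1: in=⊤ → − (no change)
  #12 pop 5: in=⊤ → ⊤ (no change)
  #13 pop 6: in=⊤ → ⊤ (no change)

Fixpoint:
  val[0] = ⊤
  val[1] = −
  val[2] = −
  val[3] = ⊤
  val[4] = +
  val[5] = ⊤
  val[6] = ⊤
  val[7] = ⊤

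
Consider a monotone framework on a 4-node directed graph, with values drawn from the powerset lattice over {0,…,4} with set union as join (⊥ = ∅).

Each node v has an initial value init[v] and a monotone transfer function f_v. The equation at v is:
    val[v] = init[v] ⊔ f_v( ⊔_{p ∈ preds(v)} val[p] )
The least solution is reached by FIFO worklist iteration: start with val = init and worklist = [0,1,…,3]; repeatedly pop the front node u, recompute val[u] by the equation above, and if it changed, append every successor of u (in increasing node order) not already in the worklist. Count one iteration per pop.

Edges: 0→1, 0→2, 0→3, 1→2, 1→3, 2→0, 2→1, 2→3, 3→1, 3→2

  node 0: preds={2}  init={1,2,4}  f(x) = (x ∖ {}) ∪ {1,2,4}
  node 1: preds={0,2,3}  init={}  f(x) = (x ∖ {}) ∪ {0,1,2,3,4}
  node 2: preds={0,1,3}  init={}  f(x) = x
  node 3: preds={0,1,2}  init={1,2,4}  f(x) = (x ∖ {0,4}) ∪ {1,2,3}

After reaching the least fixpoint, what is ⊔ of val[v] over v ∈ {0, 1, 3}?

Trace (8 dequeues):
  [1] u=0 | in {} | out {1,2,4} | ==
  [2] u=1 | in {1,2,4} | out {0,1,2,3,4} | prev {} | push {}
  [3] u=2 | in {0,1,2,3,4} | out {0,1,2,3,4} | prev {} | push {0,1}
  [4] u=3 | in {0,1,2,3,4} | out {1,2,3,4} | prev {1,2,4} | push {2}
  [5] u=0 | in {0,1,2,3,4} | out {0,1,2,3,4} | prev {1,2,4} | push {3}
  [6] u=1 | in {0,1,2,3,4} | out {0,1,2,3,4} | ==
  [7] u=2 | in {0,1,2,3,4} | out {0,1,2,3,4} | ==
  [8] u=3 | in {0,1,2,3,4} | out {1,2,3,4} | ==

Converged values:
  [0] {0,1,2,3,4}
  [1] {0,1,2,3,4}
  [2] {0,1,2,3,4}
  [3] {1,2,3,4}

{0,1,2,3,4}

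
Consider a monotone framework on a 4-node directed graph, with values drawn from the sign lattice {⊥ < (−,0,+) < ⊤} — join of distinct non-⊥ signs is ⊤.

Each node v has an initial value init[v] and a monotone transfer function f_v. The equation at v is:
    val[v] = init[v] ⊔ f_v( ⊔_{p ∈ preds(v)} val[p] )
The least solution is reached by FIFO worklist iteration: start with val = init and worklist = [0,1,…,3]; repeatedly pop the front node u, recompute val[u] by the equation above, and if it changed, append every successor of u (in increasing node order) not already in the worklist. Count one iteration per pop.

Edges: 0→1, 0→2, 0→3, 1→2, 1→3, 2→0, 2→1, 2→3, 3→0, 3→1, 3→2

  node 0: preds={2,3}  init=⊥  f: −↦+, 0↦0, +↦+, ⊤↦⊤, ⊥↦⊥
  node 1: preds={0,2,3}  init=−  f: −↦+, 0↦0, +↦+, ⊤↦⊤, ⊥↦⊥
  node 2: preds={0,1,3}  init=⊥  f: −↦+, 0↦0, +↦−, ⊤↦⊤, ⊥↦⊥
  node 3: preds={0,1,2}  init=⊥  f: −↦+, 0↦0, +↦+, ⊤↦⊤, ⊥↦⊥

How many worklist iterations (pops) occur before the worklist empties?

10

Worklist (10 pops):
  #1 pop 0: in=⊥ → ⊥ (no change)
  #2 pop 1: in=⊥ → − (no change)
  #3 pop 2: in=− → + (was ⊥); enqueue [0,1]
  #4 pop 3: in=⊤ → ⊤ (was ⊥); enqueue [2]
  #5 pop 0: in=⊤ → ⊤ (was ⊥); enqueue [3]
  #6 pop 1: in=⊤ → ⊤ (was −); enqueue []
  #7 pop 2: in=⊤ → ⊤ (was +); enqueue [0,1]
  #8 pop 3: in=⊤ → ⊤ (no change)
  #9 pop 0: in=⊤ → ⊤ (no change)
  #10 pop 1: in=⊤ → ⊤ (no change)

Fixpoint:
  val[0] = ⊤
  val[1] = ⊤
  val[2] = ⊤
  val[3] = ⊤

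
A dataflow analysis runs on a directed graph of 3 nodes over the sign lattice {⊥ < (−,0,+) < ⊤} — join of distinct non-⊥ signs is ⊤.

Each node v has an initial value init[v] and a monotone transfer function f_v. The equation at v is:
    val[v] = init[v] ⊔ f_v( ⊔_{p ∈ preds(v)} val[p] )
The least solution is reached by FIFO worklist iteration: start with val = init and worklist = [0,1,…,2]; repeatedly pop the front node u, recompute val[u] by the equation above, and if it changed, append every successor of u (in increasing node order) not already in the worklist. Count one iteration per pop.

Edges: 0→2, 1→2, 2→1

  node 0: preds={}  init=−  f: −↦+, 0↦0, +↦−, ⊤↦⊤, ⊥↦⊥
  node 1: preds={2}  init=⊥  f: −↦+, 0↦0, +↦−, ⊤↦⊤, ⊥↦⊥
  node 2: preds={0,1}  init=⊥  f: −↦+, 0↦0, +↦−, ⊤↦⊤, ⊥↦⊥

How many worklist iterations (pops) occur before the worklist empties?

Iteration log — 5 steps:
  step 1. node 0  ⊔preds=⊥  new=−  stable
  step 2. node 1  ⊔preds=⊥  new=⊥  stable
  step 3. node 2  ⊔preds=−  new=+  old=⊥  +wl: 1
  step 4. node 1  ⊔preds=+  new=−  old=⊥  +wl: 2
  step 5. node 2  ⊔preds=−  new=+  stable

Least fixpoint reached:
  node 0: −
  node 1: −
  node 2: +

5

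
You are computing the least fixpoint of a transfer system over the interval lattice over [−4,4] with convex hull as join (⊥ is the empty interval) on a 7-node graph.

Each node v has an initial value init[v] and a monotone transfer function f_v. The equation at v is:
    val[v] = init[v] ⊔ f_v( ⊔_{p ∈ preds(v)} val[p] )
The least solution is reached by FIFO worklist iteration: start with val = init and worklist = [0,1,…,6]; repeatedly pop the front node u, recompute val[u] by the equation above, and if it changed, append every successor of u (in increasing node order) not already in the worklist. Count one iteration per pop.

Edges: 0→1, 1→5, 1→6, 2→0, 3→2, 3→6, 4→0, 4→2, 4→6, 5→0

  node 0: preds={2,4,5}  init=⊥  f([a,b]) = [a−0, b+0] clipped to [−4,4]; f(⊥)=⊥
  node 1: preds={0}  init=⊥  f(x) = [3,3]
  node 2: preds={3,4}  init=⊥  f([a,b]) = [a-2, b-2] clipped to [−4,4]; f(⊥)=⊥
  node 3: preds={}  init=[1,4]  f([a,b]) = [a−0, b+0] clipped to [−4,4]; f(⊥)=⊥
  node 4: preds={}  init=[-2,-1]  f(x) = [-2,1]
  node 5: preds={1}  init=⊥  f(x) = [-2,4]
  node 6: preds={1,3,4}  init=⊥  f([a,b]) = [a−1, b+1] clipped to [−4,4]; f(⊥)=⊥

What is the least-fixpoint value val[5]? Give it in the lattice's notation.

[-2,4]

Iteration log — 10 steps:
  step 1. node 0  ⊔preds=[-2,-1]  new=[-2,-1]  old=⊥  +wl: 
  step 2. node 1  ⊔preds=[-2,-1]  new=[3,3]  old=⊥  +wl: 
  step 3. node 2  ⊔preds=[-2,4]  new=[-4,2]  old=⊥  +wl: 0
  step 4. node 3  ⊔preds=⊥  new=[1,4]  stable
  step 5. node 4  ⊔preds=⊥  new=[-2,1]  old=[-2,-1]  +wl: 2
  step 6. node 5  ⊔preds=[3,3]  new=[-2,4]  old=⊥  +wl: 
  step 7. node 6  ⊔preds=[-2,4]  new=[-3,4]  old=⊥  +wl: 
  step 8. node 0  ⊔preds=[-4,4]  new=[-4,4]  old=[-2,-1]  +wl: 1
  step 9. node 2  ⊔preds=[-2,4]  new=[-4,2]  stable
  step 10. node 1  ⊔preds=[-4,4]  new=[3,3]  stable

Least fixpoint reached:
  node 0: [-4,4]
  node 1: [3,3]
  node 2: [-4,2]
  node 3: [1,4]
  node 4: [-2,1]
  node 5: [-2,4]
  node 6: [-3,4]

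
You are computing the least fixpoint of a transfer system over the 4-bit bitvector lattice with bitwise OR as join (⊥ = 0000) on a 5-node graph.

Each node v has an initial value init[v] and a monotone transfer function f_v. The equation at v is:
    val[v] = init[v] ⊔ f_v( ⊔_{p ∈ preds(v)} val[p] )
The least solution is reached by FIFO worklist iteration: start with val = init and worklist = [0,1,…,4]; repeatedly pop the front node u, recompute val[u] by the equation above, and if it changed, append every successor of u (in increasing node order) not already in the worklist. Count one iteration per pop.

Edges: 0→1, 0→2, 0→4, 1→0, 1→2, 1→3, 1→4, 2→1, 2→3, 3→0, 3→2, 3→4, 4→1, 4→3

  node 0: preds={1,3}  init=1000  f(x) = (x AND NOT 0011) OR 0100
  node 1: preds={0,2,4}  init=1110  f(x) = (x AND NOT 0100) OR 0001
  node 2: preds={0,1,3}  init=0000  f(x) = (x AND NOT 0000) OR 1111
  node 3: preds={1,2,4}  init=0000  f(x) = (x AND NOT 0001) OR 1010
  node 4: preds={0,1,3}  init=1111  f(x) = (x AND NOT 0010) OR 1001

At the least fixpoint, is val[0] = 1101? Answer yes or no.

no

Iteration log — 8 steps:
  step 1. node 0  ⊔preds=1110  new=1100  old=1000  +wl: 
  step 2. node 1  ⊔preds=1111  new=1111  old=1110  +wl: 0
  step 3. node 2  ⊔preds=1111  new=1111  old=0000  +wl: 1
  step 4. node 3  ⊔preds=1111  new=1110  old=0000  +wl: 2
  step 5. node 4  ⊔preds=1111  new=1111  stable
  step 6. node 0  ⊔preds=1111  new=1100  stable
  step 7. node 1  ⊔preds=1111  new=1111  stable
  step 8. node 2  ⊔preds=1111  new=1111  stable

Least fixpoint reached:
  node 0: 1100
  node 1: 1111
  node 2: 1111
  node 3: 1110
  node 4: 1111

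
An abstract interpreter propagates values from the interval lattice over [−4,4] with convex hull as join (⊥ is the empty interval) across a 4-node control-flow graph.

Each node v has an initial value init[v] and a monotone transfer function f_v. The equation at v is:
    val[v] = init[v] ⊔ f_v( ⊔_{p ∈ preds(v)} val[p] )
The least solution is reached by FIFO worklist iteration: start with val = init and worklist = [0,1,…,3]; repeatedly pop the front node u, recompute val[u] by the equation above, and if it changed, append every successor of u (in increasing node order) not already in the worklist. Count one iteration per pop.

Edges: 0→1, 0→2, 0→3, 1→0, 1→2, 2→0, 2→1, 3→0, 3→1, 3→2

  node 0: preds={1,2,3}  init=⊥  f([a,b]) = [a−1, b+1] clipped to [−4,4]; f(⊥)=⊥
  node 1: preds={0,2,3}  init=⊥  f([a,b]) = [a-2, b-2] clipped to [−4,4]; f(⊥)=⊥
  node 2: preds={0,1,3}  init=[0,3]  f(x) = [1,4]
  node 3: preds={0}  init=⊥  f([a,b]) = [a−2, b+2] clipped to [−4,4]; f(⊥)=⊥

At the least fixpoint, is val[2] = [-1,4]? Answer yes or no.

Iteration log — 11 steps:
  step 1. node 0  ⊔preds=[0,3]  new=[-1,4]  old=⊥  +wl: 
  step 2. node 1  ⊔preds=[-1,4]  new=[-3,2]  old=⊥  +wl: 0
  step 3. node 2  ⊔preds=[-3,4]  new=[0,4]  old=[0,3]  +wl: 1
  step 4. node 3  ⊔preds=[-1,4]  new=[-3,4]  old=⊥  +wl: 2
  step 5. node 0  ⊔preds=[-3,4]  new=[-4,4]  old=[-1,4]  +wl: 3
  step 6. node 1  ⊔preds=[-4,4]  new=[-4,2]  old=[-3,2]  +wl: 0
  step 7. node 2  ⊔preds=[-4,4]  new=[0,4]  stable
  step 8. node 3  ⊔preds=[-4,4]  new=[-4,4]  old=[-3,4]  +wl: 1,2
  step 9. node 0  ⊔preds=[-4,4]  new=[-4,4]  stable
  step 10. node 1  ⊔preds=[-4,4]  new=[-4,2]  stable
  step 11. node 2  ⊔preds=[-4,4]  new=[0,4]  stable

Least fixpoint reached:
  node 0: [-4,4]
  node 1: [-4,2]
  node 2: [0,4]
  node 3: [-4,4]

no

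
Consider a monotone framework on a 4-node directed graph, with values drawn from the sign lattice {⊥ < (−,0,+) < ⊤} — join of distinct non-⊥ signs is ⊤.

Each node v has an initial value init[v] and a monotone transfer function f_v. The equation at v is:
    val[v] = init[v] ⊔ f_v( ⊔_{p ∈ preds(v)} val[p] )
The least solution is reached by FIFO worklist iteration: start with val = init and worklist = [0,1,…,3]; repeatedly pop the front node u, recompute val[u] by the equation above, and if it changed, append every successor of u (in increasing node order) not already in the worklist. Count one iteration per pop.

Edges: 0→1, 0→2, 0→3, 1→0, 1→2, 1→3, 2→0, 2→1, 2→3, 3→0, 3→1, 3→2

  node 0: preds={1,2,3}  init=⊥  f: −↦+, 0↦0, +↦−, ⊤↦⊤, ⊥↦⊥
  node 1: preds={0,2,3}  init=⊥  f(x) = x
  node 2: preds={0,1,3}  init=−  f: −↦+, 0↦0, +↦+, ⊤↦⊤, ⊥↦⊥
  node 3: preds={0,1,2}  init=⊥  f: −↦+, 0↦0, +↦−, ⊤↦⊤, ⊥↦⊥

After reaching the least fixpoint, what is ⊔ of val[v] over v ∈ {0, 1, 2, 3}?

⊤

Iteration log — 8 steps:
  step 1. node 0  ⊔preds=−  new=+  old=⊥  +wl: 
  step 2. node 1  ⊔preds=⊤  new=⊤  old=⊥  +wl: 0
  step 3. node 2  ⊔preds=⊤  new=⊤  old=−  +wl: 1
  step 4. node 3  ⊔preds=⊤  new=⊤  old=⊥  +wl: 2
  step 5. node 0  ⊔preds=⊤  new=⊤  old=+  +wl: 3
  step 6. node 1  ⊔preds=⊤  new=⊤  stable
  step 7. node 2  ⊔preds=⊤  new=⊤  stable
  step 8. node 3  ⊔preds=⊤  new=⊤  stable

Least fixpoint reached:
  node 0: ⊤
  node 1: ⊤
  node 2: ⊤
  node 3: ⊤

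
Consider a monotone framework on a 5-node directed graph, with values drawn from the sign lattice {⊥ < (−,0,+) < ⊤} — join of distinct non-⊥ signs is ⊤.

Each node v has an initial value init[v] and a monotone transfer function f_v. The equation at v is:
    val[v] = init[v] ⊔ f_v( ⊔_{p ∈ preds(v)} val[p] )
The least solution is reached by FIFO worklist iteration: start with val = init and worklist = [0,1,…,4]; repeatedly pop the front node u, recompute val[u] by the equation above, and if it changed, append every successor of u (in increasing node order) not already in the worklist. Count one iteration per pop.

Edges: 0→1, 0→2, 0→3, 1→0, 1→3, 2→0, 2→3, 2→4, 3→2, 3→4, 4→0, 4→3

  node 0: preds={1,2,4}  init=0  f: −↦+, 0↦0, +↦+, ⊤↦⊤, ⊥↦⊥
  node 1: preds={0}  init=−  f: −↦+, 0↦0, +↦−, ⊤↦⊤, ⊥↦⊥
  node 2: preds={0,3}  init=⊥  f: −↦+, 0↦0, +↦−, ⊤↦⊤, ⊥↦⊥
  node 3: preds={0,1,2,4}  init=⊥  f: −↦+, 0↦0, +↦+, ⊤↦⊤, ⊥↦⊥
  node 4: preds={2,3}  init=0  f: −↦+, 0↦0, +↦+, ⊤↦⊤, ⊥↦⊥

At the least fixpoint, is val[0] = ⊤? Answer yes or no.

yes

Iteration log — 8 steps:
  step 1. node 0  ⊔preds=⊤  new=⊤  old=0  +wl: 
  step 2. node 1  ⊔preds=⊤  new=⊤  old=−  +wl: 0
  step 3. node 2  ⊔preds=⊤  new=⊤  old=⊥  +wl: 
  step 4. node 3  ⊔preds=⊤  new=⊤  old=⊥  +wl: 2
  step 5. node 4  ⊔preds=⊤  new=⊤  old=0  +wl: 3
  step 6. node 0  ⊔preds=⊤  new=⊤  stable
  step 7. node 2  ⊔preds=⊤  new=⊤  stable
  step 8. node 3  ⊔preds=⊤  new=⊤  stable

Least fixpoint reached:
  node 0: ⊤
  node 1: ⊤
  node 2: ⊤
  node 3: ⊤
  node 4: ⊤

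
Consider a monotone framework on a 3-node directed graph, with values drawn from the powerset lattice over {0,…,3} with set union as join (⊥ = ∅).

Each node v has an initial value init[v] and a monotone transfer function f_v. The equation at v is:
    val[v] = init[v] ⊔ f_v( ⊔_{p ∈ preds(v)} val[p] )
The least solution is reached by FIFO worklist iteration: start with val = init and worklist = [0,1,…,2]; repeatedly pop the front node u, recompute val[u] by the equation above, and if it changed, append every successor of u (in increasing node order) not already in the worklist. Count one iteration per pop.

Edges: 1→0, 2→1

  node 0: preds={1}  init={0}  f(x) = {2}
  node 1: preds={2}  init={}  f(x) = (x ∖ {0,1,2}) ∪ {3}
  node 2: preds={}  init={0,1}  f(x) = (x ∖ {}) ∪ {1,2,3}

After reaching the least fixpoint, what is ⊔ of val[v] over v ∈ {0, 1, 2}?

Trace (5 dequeues):
  [1] u=0 | in {} | out {0,2} | prev {0} | push {}
  [2] u=1 | in {0,1} | out {3} | prev {} | push {0}
  [3] u=2 | in {} | out {0,1,2,3} | prev {0,1} | push {1}
  [4] u=0 | in {3} | out {0,2} | ==
  [5] u=1 | in {0,1,2,3} | out {3} | ==

Converged values:
  [0] {0,2}
  [1] {3}
  [2] {0,1,2,3}

{0,1,2,3}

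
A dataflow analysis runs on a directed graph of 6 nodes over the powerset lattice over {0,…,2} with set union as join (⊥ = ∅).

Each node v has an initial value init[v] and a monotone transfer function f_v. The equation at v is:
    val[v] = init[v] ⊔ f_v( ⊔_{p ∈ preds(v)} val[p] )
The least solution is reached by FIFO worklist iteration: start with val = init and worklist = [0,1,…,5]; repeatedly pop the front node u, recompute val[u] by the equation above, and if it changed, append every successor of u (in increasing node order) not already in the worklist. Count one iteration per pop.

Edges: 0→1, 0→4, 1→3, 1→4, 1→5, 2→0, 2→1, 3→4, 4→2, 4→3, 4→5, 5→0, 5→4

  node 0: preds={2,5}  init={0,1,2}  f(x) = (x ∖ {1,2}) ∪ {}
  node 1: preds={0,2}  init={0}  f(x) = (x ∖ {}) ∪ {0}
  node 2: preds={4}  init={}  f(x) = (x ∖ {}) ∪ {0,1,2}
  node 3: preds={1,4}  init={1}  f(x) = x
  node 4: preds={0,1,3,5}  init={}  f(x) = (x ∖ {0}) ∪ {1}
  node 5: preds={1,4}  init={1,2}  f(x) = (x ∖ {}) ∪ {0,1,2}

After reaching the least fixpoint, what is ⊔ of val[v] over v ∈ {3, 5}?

Trace (11 dequeues):
  [1] u=0 | in {1,2} | out {0,1,2} | ==
  [2] u=1 | in {0,1,2} | out {0,1,2} | prev {0} | push {}
  [3] u=2 | in {} | out {0,1,2} | prev {} | push {0,1}
  [4] u=3 | in {0,1,2} | out {0,1,2} | prev {1} | push {}
  [5] u=4 | in {0,1,2} | out {1,2} | prev {} | push {2,3}
  [6] u=5 | in {0,1,2} | out {0,1,2} | prev {1,2} | push {4}
  [7] u=0 | in {0,1,2} | out {0,1,2} | ==
  [8] u=1 | in {0,1,2} | out {0,1,2} | ==
  [9] u=2 | in {1,2} | out {0,1,2} | ==
  [10] u=3 | in {0,1,2} | out {0,1,2} | ==
  [11] u=4 | in {0,1,2} | out {1,2} | ==

Converged values:
  [0] {0,1,2}
  [1] {0,1,2}
  [2] {0,1,2}
  [3] {0,1,2}
  [4] {1,2}
  [5] {0,1,2}

{0,1,2}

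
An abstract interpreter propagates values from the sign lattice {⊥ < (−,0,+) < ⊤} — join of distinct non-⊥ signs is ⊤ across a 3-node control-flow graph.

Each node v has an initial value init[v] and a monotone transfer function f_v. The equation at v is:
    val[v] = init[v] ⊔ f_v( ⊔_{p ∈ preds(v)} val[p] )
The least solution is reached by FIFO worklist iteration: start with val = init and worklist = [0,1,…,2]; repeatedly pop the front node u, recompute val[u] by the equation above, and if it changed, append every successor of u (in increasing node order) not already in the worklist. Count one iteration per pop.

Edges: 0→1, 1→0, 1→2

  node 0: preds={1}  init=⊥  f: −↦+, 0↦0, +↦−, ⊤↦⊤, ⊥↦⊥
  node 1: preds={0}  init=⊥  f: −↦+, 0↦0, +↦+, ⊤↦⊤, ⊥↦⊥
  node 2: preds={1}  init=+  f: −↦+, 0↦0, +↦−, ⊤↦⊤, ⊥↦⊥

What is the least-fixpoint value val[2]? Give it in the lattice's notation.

+

Trace (3 dequeues):
  [1] u=0 | in ⊥ | out ⊥ | ==
  [2] u=1 | in ⊥ | out ⊥ | ==
  [3] u=2 | in ⊥ | out + | ==

Converged values:
  [0] ⊥
  [1] ⊥
  [2] +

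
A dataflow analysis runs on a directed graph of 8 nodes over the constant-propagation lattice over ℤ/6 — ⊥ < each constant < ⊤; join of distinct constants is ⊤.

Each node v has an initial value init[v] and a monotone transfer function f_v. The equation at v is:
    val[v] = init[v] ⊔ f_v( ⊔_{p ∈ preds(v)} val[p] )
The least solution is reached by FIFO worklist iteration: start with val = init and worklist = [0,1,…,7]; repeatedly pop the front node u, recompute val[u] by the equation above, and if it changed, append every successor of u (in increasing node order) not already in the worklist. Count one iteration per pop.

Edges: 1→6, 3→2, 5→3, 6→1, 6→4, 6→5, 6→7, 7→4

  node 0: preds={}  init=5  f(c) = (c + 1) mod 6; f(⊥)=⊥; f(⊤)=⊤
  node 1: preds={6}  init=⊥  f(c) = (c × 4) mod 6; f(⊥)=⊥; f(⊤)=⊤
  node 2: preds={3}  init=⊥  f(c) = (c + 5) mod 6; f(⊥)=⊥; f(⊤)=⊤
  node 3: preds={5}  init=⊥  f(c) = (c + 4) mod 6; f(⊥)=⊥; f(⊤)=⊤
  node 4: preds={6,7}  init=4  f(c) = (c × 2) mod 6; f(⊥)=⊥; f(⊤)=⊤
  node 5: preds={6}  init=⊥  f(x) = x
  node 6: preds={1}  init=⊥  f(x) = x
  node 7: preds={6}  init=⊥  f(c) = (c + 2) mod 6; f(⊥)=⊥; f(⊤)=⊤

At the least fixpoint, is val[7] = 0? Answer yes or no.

no

Trace (8 dequeues):
  [1] u=0 | in ⊥ | out 5 | ==
  [2] u=1 | in ⊥ | out ⊥ | ==
  [3] u=2 | in ⊥ | out ⊥ | ==
  [4] u=3 | in ⊥ | out ⊥ | ==
  [5] u=4 | in ⊥ | out 4 | ==
  [6] u=5 | in ⊥ | out ⊥ | ==
  [7] u=6 | in ⊥ | out ⊥ | ==
  [8] u=7 | in ⊥ | out ⊥ | ==

Converged values:
  [0] 5
  [1] ⊥
  [2] ⊥
  [3] ⊥
  [4] 4
  [5] ⊥
  [6] ⊥
  [7] ⊥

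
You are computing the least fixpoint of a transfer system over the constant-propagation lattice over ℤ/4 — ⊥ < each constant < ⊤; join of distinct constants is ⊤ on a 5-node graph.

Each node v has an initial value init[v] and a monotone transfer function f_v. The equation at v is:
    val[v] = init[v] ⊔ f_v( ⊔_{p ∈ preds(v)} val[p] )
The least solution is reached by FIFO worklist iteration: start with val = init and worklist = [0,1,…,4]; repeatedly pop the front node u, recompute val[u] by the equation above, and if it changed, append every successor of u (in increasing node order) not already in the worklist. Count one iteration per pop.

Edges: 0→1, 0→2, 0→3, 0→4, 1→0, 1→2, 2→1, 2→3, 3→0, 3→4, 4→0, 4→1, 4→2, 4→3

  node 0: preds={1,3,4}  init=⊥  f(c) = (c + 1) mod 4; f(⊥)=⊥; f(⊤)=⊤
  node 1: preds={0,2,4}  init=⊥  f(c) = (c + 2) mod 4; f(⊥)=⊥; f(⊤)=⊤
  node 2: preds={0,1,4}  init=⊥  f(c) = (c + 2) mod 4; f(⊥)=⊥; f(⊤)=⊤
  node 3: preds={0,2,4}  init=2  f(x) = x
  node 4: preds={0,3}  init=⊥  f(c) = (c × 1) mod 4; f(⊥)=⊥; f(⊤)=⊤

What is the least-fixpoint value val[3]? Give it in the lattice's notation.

Trace (11 dequeues):
  [1] u=0 | in 2 | out 3 | prev ⊥ | push {}
  [2] u=1 | in 3 | out 1 | prev ⊥ | push {0}
  [3] u=2 | in ⊤ | out ⊤ | prev ⊥ | push {1}
  [4] u=3 | in ⊤ | out ⊤ | prev 2 | push {}
  [5] u=4 | in ⊤ | out ⊤ | prev ⊥ | push {2,3}
  [6] u=0 | in ⊤ | out ⊤ | prev 3 | push {4}
  [7] u=1 | in ⊤ | out ⊤ | prev 1 | push {0}
  [8] u=2 | in ⊤ | out ⊤ | ==
  [9] u=3 | in ⊤ | out ⊤ | ==
  [10] u=4 | in ⊤ | out ⊤ | ==
  [11] u=0 | in ⊤ | out ⊤ | ==

Converged values:
  [0] ⊤
  [1] ⊤
  [2] ⊤
  [3] ⊤
  [4] ⊤

⊤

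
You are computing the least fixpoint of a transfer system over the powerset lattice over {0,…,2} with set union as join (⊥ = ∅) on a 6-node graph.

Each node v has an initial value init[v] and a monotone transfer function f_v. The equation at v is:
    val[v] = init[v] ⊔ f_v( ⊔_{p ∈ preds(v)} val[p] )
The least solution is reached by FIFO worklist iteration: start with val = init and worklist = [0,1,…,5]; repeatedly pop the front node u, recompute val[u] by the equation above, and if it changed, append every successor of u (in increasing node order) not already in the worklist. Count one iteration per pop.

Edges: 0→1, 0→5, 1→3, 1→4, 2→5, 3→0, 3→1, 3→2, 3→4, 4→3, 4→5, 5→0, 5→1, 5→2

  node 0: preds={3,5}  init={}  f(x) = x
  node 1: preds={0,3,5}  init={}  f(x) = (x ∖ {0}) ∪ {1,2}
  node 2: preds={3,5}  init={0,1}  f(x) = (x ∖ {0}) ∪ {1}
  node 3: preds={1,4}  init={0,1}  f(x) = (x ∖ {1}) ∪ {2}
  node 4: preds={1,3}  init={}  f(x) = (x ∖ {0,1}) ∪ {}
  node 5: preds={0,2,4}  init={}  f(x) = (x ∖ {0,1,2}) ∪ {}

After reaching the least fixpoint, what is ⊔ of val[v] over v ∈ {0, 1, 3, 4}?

Worklist (11 pops):
  #1 pop 0: in={0,1} → {0,1} (was {}); enqueue []
  #2 pop 1: in={0,1} → {1,2} (was {}); enqueue []
  #3 pop 2: in={0,1} → {0,1} (no change)
  #4 pop 3: in={1,2} → {0,1,2} (was {0,1}); enqueue [0,1,2]
  #5 pop 4: in={0,1,2} → {2} (was {}); enqueue [3]
  #6 pop 5: in={0,1,2} → {} (no change)
  #7 pop 0: in={0,1,2} → {0,1,2} (was {0,1}); enqueue [5]
  #8 pop 1: in={0,1,2} → {1,2} (no change)
  #9 pop 2: in={0,1,2} → {0,1,2} (was {0,1}); enqueue []
  #10 pop 3: in={1,2} → {0,1,2} (no change)
  #11 pop 5: in={0,1,2} → {} (no change)

Fixpoint:
  val[0] = {0,1,2}
  val[1] = {1,2}
  val[2] = {0,1,2}
  val[3] = {0,1,2}
  val[4] = {2}
  val[5] = {}

{0,1,2}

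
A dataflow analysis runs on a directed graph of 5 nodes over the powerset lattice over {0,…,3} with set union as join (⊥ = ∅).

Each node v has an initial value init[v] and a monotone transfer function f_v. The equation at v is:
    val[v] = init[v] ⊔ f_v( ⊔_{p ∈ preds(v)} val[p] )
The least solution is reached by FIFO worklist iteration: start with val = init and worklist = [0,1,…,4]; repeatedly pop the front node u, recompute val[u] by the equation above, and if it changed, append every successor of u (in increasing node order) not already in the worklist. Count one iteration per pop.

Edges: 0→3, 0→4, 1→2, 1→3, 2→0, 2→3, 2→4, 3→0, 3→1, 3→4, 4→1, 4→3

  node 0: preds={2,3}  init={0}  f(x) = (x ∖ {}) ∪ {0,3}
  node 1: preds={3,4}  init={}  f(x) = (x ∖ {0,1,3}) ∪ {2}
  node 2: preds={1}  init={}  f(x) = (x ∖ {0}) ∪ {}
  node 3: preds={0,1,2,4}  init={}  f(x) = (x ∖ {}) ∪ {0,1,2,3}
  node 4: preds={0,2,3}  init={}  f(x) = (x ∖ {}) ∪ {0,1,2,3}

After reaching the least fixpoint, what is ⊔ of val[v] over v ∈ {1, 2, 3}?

Iteration log — 9 steps:
  step 1. node 0  ⊔preds={}  new={0,3}  old={0}  +wl: 
  step 2. node 1  ⊔preds={}  new={2}  old={}  +wl: 
  step 3. node 2  ⊔preds={2}  new={2}  old={}  +wl: 0
  step 4. node 3  ⊔preds={0,2,3}  new={0,1,2,3}  old={}  +wl: 1
  step 5. node 4  ⊔preds={0,1,2,3}  new={0,1,2,3}  old={}  +wl: 3
  step 6. node 0  ⊔preds={0,1,2,3}  new={0,1,2,3}  old={0,3}  +wl: 4
  step 7. node 1  ⊔preds={0,1,2,3}  new={2}  stable
  step 8. node 3  ⊔preds={0,1,2,3}  new={0,1,2,3}  stable
  step 9. node 4  ⊔preds={0,1,2,3}  new={0,1,2,3}  stable

Least fixpoint reached:
  node 0: {0,1,2,3}
  node 1: {2}
  node 2: {2}
  node 3: {0,1,2,3}
  node 4: {0,1,2,3}

{0,1,2,3}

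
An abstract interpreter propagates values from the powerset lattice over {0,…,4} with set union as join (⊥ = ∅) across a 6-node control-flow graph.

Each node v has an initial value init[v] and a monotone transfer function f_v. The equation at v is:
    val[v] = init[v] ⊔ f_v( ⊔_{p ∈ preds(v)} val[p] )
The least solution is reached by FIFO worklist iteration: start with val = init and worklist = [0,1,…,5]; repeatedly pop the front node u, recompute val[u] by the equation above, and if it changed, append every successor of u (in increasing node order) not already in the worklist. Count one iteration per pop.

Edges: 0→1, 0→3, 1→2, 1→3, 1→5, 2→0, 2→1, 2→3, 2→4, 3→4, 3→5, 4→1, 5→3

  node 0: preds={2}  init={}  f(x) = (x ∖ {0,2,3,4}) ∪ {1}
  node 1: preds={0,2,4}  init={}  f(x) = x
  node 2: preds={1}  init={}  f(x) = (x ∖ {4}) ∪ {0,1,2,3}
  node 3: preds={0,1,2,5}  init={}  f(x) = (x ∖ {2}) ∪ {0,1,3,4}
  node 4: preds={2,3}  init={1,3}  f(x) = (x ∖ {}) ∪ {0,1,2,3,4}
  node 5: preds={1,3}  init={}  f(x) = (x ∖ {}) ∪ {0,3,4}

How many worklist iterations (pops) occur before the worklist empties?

Trace (12 dequeues):
  [1] u=0 | in {} | out {1} | prev {} | push {}
  [2] u=1 | in {1,3} | out {1,3} | prev {} | push {}
  [3] u=2 | in {1,3} | out {0,1,2,3} | prev {} | push {0,1}
  [4] u=3 | in {0,1,2,3} | out {0,1,3,4} | prev {} | push {}
  [5] u=4 | in {0,1,2,3,4} | out {0,1,2,3,4} | prev {1,3} | push {}
  [6] u=5 | in {0,1,3,4} | out {0,1,3,4} | prev {} | push {3}
  [7] u=0 | in {0,1,2,3} | out {1} | ==
  [8] u=1 | in {0,1,2,3,4} | out {0,1,2,3,4} | prev {1,3} | push {2,5}
  [9] u=3 | in {0,1,2,3,4} | out {0,1,3,4} | ==
  [10] u=2 | in {0,1,2,3,4} | out {0,1,2,3} | ==
  [11] u=5 | in {0,1,2,3,4} | out {0,1,2,3,4} | prev {0,1,3,4} | push {3}
  [12] u=3 | in {0,1,2,3,4} | out {0,1,3,4} | ==

Converged values:
  [0] {1}
  [1] {0,1,2,3,4}
  [2] {0,1,2,3}
  [3] {0,1,3,4}
  [4] {0,1,2,3,4}
  [5] {0,1,2,3,4}

12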